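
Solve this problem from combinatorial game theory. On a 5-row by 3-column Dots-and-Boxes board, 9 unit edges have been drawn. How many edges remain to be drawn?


Grid: 5 x 3 boxes, i.e. 6 rows and 4 columns of dots.
Horizontal edges: (rows + 1) * cols = 6 * 3 = 18
Vertical edges: rows * (cols + 1) = 5 * 4 = 20
Total edges: 18 + 20 = 38
Edges drawn: 9
Remaining: 38 - 9 = 29

29


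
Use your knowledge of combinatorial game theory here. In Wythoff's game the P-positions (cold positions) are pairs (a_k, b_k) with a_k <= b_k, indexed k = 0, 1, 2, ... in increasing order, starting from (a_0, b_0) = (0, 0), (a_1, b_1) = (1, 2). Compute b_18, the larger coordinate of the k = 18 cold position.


By Wythoff's theorem, a_k = floor(k * phi) and b_k = floor(k * phi^2) = a_k + k, where phi = (1 + sqrt(5))/2 is the golden ratio.
phi = (1 + sqrt(5))/2 = 1.618034
phi^2 = phi + 1 = 2.618034
k = 18
k * phi^2 = 18 * 2.618034 = 47.124612
b_18 = floor(k * phi^2) = 47 (check: a_18 + k = 29 + 18 = 47)

47


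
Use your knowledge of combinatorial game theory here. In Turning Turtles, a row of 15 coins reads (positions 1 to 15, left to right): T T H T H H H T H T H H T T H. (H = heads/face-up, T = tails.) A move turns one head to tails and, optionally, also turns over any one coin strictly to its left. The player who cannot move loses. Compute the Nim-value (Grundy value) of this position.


Coins: T T H T H H H T H T H H T T H
Key fact: a single head at position k behaves exactly like a Nim heap of size k (turning it to T and optionally flipping a coin at j < k corresponds to moving the heap from k to j, or to 0), and heads combine as a disjunctive sum (two heads at the same place would cancel, matching j XOR j = 0). So the Nim-value is the XOR of the 1-indexed positions of the heads.
Face-up positions (1-indexed): [3, 5, 6, 7, 9, 11, 12, 15]
XOR 0 with 3: 0 XOR 3 = 3
XOR 3 with 5: 3 XOR 5 = 6
XOR 6 with 6: 6 XOR 6 = 0
XOR 0 with 7: 0 XOR 7 = 7
XOR 7 with 9: 7 XOR 9 = 14
XOR 14 with 11: 14 XOR 11 = 5
XOR 5 with 12: 5 XOR 12 = 9
XOR 9 with 15: 9 XOR 15 = 6
Nim-value = 6

6


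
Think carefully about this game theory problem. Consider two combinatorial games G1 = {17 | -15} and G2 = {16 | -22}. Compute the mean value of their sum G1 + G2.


G1 = {17 | -15}, G2 = {16 | -22}
Each is a switch {a | b} with numbers a > b; its mean value is (a + b)/2, and mean value is additive over game sums: m(G1 + G2) = m(G1) + m(G2).
Mean of G1 = (17 + (-15))/2 = 2/2 = 1
Mean of G2 = (16 + (-22))/2 = -6/2 = -3
Mean of G1 + G2 = 1 + -3 = -2

-2


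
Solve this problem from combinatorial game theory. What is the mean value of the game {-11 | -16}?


Game = {-11 | -16}, a switch {a | b} with numbers a > b.
Its thermograph has left wall a - t and right wall b + t, which meet at t = (a - b)/2, where both equal (a + b)/2. So the mast (mean value) is at (a + b)/2.
Mean = (-11 + (-16))/2 = -27/2 = -27/2

-27/2


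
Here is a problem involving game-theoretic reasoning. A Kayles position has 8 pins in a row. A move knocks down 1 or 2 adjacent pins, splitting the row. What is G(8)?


Kayles: a move removes 1 or 2 adjacent pins from a contiguous row.
Removing pins from a row of k leaves two independent rows (a, b) with a + b = k - 1 (one pin) or a + b = k - 2 (two pins); an end removal gives a = 0.
By Sprague-Grundy, G(k) = mex{ G(a) XOR G(b) } over all these splits. G(0) = 0.
G(1): splits (0,0):0^0=0 -> mex({0}) = 1
G(2): splits (0,1):0^1=1 (0,0):0^0=0 -> mex({0, 1}) = 2
G(3): splits (0,2):0^2=2 (1,1):1^1=0 (0,1):0^1=1 -> mex({0, 1, 2}) = 3
G(4): splits (0,3):0^3=3 (1,2):1^2=3 (0,2):0^2=2 (1,1):1^1=0 -> mex({0, 2, 3}) = 1
G(5): splits (0,4):0^1=1 (1,3):1^3=2 (2,2):2^2=0 (0,3):0^3=3 (1,2):1^2=3 -> mex({0, 1, 2, 3}) = 4
G(6) = mex({0, 1, 2, 4}) = 3
G(7) = mex({0, 1, 3, 4, 5}) = 2
G(8) = mex({0, 2, 3, 5, 6}) = 1
Therefore G(8) = 1.

1


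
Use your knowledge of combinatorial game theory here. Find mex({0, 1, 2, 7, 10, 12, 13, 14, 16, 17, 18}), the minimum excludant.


Set = {0, 1, 2, 7, 10, 12, 13, 14, 16, 17, 18}
0 is in the set.
1 is in the set.
2 is in the set.
3 is NOT in the set. This is the mex.
mex = 3

3


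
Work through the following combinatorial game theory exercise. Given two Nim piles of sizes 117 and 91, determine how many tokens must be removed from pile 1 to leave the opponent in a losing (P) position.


Piles: 117 and 91
Current XOR: 117 XOR 91 = 46 (non-zero, so this is an N-position).
To make the XOR zero, we need to find a move that balances the piles.
For pile 1 (size 117): target = 117 XOR 46 = 91
We reduce pile 1 from 117 to 91.
Tokens removed: 117 - 91 = 26
Verification: 91 XOR 91 = 0

26


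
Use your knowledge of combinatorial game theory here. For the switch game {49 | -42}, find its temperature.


The game is {49 | -42}, a switch {a | b} with numbers a > b.
Cooling {a | b} by t gives {a - t | b + t}, which stops being hot when a - t = b + t, i.e. at t = (a - b)/2. So the temperature of a switch is (a - b)/2.
Temperature = (Left option - Right option) / 2
= (49 - (-42)) / 2
= 91 / 2
= 91/2

91/2


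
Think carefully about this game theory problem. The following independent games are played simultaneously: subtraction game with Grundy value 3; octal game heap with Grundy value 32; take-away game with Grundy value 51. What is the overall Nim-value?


By the Sprague-Grundy theorem, the Grundy value of a sum of games is the XOR of individual Grundy values.
subtraction game: Grundy value = 3. Running XOR: 0 XOR 3 = 3
octal game heap: Grundy value = 32. Running XOR: 3 XOR 32 = 35
take-away game: Grundy value = 51. Running XOR: 35 XOR 51 = 16
The combined Grundy value is 16.

16


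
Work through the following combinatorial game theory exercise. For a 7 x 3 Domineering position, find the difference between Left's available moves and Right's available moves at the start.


Board is 7 x 3 (rows x cols).
Left (vertical) placements: (rows-1) * cols = 6 * 3 = 18
Right (horizontal) placements: rows * (cols-1) = 7 * 2 = 14
Advantage = Left - Right = 18 - 14 = 4

4


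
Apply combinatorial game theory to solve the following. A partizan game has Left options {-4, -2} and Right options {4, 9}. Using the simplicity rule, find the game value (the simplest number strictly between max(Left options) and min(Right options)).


Left options: {-4, -2}, max = -2
Right options: {4, 9}, min = 4
All options are numbers and max(Left) < min(Right), so by the simplicity theorem the value is the simplest (earliest-born) number strictly between -2 and 4.
Integers -1 through 3 all lie strictly between -2 and 4.
Among integers, the simplest (lowest birthday = smallest |n|; 0 is born on day 0, +-n on day n) is 0.
No non-integer in the interval can be simpler: if x is a non-integer in the interval, then floor(x) or ceil(x) also lies in the interval (the interval contains an integer), and both are proper prefixes of x's sign expansion, i.e. born earlier. So the game value is 0.
Game value = 0

0


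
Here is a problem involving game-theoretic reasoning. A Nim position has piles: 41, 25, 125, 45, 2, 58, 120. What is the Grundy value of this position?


We need the XOR (exclusive or) of all pile sizes.
After XOR-ing pile 1 (size 41): 0 XOR 41 = 41
After XOR-ing pile 2 (size 25): 41 XOR 25 = 48
After XOR-ing pile 3 (size 125): 48 XOR 125 = 77
After XOR-ing pile 4 (size 45): 77 XOR 45 = 96
After XOR-ing pile 5 (size 2): 96 XOR 2 = 98
After XOR-ing pile 6 (size 58): 98 XOR 58 = 88
After XOR-ing pile 7 (size 120): 88 XOR 120 = 32
The Nim-value of this position is 32.

32


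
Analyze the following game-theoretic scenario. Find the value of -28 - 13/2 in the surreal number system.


x = -28, y = 13/2
Converting to common denominator: 2
x = -56/2, y = 13/2
x - y = -28 - 13/2 = -69/2

-69/2


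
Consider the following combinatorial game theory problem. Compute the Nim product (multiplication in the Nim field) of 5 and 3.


Nim multiplication is bilinear over XOR: (u XOR v) * w = (u*w) XOR (v*w).
So we split each operand into its bit components and XOR the pairwise Nim products.
5 = 1 + 4 (as XOR of powers of 2).
3 = 1 + 2 (as XOR of powers of 2).
Using the standard Nim-product table on single bits:
  2*2 = 3,   2*4 = 8,   2*8 = 12,
  4*4 = 6,   4*8 = 11,  8*8 = 13,
and  1*x = x (identity), k*l = l*k (commutative).
Pairwise Nim products:
  1 * 1 = 1
  1 * 2 = 2
  4 * 1 = 4
  4 * 2 = 8
XOR them: 1 XOR 2 XOR 4 XOR 8 = 15.
Result: 5 * 3 = 15 (in Nim).

15


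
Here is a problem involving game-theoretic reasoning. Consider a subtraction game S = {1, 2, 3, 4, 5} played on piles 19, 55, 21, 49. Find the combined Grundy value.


Subtraction set: {1, 2, 3, 4, 5}
For this subtraction set, G(n) = n mod 6 (period = max + 1 = 6).
Pile 1 (size 19): G(19) = 19 mod 6 = 1
Pile 2 (size 55): G(55) = 55 mod 6 = 1
Pile 3 (size 21): G(21) = 21 mod 6 = 3
Pile 4 (size 49): G(49) = 49 mod 6 = 1
Total Grundy value = XOR of all: 1 XOR 1 XOR 3 XOR 1 = 2

2


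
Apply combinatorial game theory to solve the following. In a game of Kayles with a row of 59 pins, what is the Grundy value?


Kayles: a move removes 1 or 2 adjacent pins from a contiguous row.
Removing pins from a row of k leaves two independent rows (a, b) with a + b = k - 1 (one pin) or a + b = k - 2 (two pins); an end removal gives a = 0.
By Sprague-Grundy, G(k) = mex{ G(a) XOR G(b) } over all these splits. G(0) = 0.
G(1): splits (0,0):0^0=0 -> mex({0}) = 1
G(2): splits (0,1):0^1=1 (0,0):0^0=0 -> mex({0, 1}) = 2
G(3): splits (0,2):0^2=2 (1,1):1^1=0 (0,1):0^1=1 -> mex({0, 1, 2}) = 3
G(4): splits (0,3):0^3=3 (1,2):1^2=3 (0,2):0^2=2 (1,1):1^1=0 -> mex({0, 2, 3}) = 1
G(5): splits (0,4):0^1=1 (1,3):1^3=2 (2,2):2^2=0 (0,3):0^3=3 (1,2):1^2=3 -> mex({0, 1, 2, 3}) = 4
G(6) = mex({0, 1, 2, 4}) = 3
G(7) = mex({0, 1, 3, 4, 5}) = 2
G(8) = mex({0, 2, 3, 5, 6}) = 1
G(9) = mex({0, 1, 2, 3, 6, 7}) = 4
G(10) = mex({0, 1, 3, 4, 5, 7}) = 2
G(11) = mex({0, 1, 2, 3, 4, 5}) = 6
G(12) = mex({0, 1, 2, 3, 5, 6, 7}) = 4
G(13) = mex({0, 2, 3, 4, 6, 7}) = 1
G(14) = mex({0, 1, 4, 5, 6, 7}) = 2
G(15) = mex({0, 1, 2, 3, 4, 5, 6}) = 7
G(16) = mex({0, 2, 3, 5, 6, 7}) = 1
G(17) = mex({0, 1, 2, 3, 5, 6, 7}) = 4
G(18) = mex({0, 1, 2, 4, 5, 6}) = 3
G(19) = mex({0, 1, 3, 4, 5, 7}) = 2
G(20) = mex({0, 2, 3, 4, 5, 6, 7}) = 1
G(21) = mex({0, 1, 2, 3, 5, 6, 7}) = 4
G(22) = mex({0, 1, 2, 3, 4, 5, 7}) = 6
G(23) = mex({0, 1, 2, 3, 4, 5, 6}) = 7
G(24) = mex({0, 1, 2, 3, 5, 6, 7}) = 4
G(25) = mex({0, 2, 3, 4, 6, 7}) = 1
G(26) = mex({0, 1, 3, 4, 5, 6, 7}) = 2
G(27) = mex({0, 1, 2, 3, 4, 5, 6, 7}) = 8
G(28) = mex({0, 1, 2, 3, 4, 6, 7, 8}) = 5
G(29) = mex({0, 1, 2, 3, 5, 6, 7, 8, 9}) = 4
G(30) = mex({0, 1, 2, 3, 4, 5, 6, 9, 10}) = 7
G(31) = mex({0, 1, 3, 4, 5, 7, 10, 11}) = 2
G(32) = mex({0, 2, 3, 4, 5, 6, 7, 9, 11}) = 1
G(33) = mex({0, 1, 2, 3, 4, 5, 6, 7, 9, 12}) = 8
G(34) = mex({0, 1, 2, 3, 4, 5, 7, 8, 11, 12}) = 6
G(35) = mex({0, 1, 2, 3, 4, 5, 6, 8, 9, 10, 11}) = 7
G(36) = mex({0, 1, 2, 3, 5, 6, 7, 9, 10}) = 4
G(37) = mex({0, 2, 3, 4, 6, 7, 9, 10, 11, 12}) = 1
G(38) = mex({0, 1, 3, 4, 5, 6, 7, 9, 10, 11, 12}) = 2
G(39) = mex({0, 1, 2, 4, 5, 6, 7, 9, 10, 12, 14}) = 3
G(40) = mex({0, 2, 3, 4, 6, 7, 11, 12, 14}) = 1
G(41) = mex({0, 1, 2, 3, 5, 6, 7, 9, 10, 11, 12}) = 4
G(42) = mex({0, 1, 2, 3, 4, 5, 6, 9, 10}) = 7
G(43) = mex({0, 1, 3, 4, 5, 7, 9, 10, 12, 15}) = 2
G(44) = mex({0, 2, 3, 4, 5, 6, 7, 9, 10, 12, 15}) = 1
G(45) = mex({0, 1, 2, 3, 4, 5, 6, 7, 9, 10, 12, 14}) = 8
G(46) = mex({0, 1, 3, 4, 5, 7, 8, 11, 12, 14}) = 2
G(47) = mex({0, 1, 2, 3, 4, 5, 6, 8, 9, 10, 11, 12}) = 7
G(48) = mex({0, 1, 2, 3, 5, 6, 7, 9, 10}) = 4
G(49) = mex({0, 2, 3, 4, 6, 7, 9, 10, 11, 12, 15}) = 1
G(50) = mex({0, 1, 4, 5, 6, 7, 9, 11, 12, 14, 15}) = 2
G(51) = mex({0, 1, 2, 3, 4, 5, 6, 7, 9, 12, 14, 15}) = 8
G(52) = mex({0, 2, 3, 4, 5, 6, 7, 8, 11, 12, 15}) = 1
G(53) = mex({0, 1, 2, 3, 5, 6, 7, 8, 9, 10, 11, 12}) = 4
G(54) = mex({0, 1, 2, 3, 4, 5, 6, 9, 10}) = 7
G(55) = mex({0, 1, 3, 4, 5, 7, 9, 10, 11, 12}) = 2
G(56) = mex({0, 2, 3, 4, 5, 6, 7, 9, 10, 11, 12, 13, 14}) = 1
G(57) = mex({0, 1, 2, 3, 5, 6, 7, 9, 10, 12, 13, 14, 15}) = 4
G(58) = mex({0, 1, 3, 4, 5, 7, 11, 12, 14, 15}) = 2
G(59) = mex({0, 1, 2, 3, 4, 5, 6, 9, 10, 11, 12, 15}) = 7
Therefore G(59) = 7.

7


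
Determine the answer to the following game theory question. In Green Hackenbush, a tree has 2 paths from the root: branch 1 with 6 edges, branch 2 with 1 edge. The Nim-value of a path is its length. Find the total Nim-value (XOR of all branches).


The tree has 2 branches from the ground vertex.
In Green Hackenbush, the Nim-value of a simple path of length k is k.
Branch 1: length 6, Nim-value = 6
Branch 2: length 1, Nim-value = 1
Total Nim-value = XOR of all branch values:
0 XOR 6 = 6
6 XOR 1 = 7
Nim-value of the tree = 7

7


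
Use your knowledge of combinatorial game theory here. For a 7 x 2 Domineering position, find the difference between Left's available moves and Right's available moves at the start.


Board is 7 x 2 (rows x cols).
Left (vertical) placements: (rows-1) * cols = 6 * 2 = 12
Right (horizontal) placements: rows * (cols-1) = 7 * 1 = 7
Advantage = Left - Right = 12 - 7 = 5

5


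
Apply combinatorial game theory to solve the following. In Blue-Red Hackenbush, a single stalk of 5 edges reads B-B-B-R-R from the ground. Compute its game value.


Edges (from ground): B-B-B-R-R
By Berlekamp's sign-expansion rule, a Blue-Red Hackenbush stalk has the value of the surreal number whose sign sequence is the edge sequence with B -> + and R -> -.
Sign sequence: +++--
Trace the sign expansion in the surreal number tree, starting from 0:
Edge 1: B (sign +) -> bounds (0, +inf), value = 1
Edge 2: B (sign +) -> bounds (1, +inf), value = 2
Edge 3: B (sign +) -> bounds (2, +inf), value = 3
Edge 4: R (sign -) -> bounds (2, 3), value = 5/2
Edge 5: R (sign -) -> bounds (2, 5/2), value = 9/4
Game value = 9/4

9/4


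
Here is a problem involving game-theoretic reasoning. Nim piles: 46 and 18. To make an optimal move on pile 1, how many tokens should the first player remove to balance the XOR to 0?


Piles: 46 and 18
Current XOR: 46 XOR 18 = 60 (non-zero, so this is an N-position).
To make the XOR zero, we need to find a move that balances the piles.
For pile 1 (size 46): target = 46 XOR 60 = 18
We reduce pile 1 from 46 to 18.
Tokens removed: 46 - 18 = 28
Verification: 18 XOR 18 = 0

28


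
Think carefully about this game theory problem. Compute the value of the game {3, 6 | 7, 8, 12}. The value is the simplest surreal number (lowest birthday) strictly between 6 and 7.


Left options: {3, 6}, max = 6
Right options: {7, 8, 12}, min = 7
All options are numbers and max(Left) < min(Right), so by the simplicity theorem the value is the simplest (earliest-born) number strictly between 6 and 7.
No integer lies strictly between 6 and 7, so the value is the dyadic rational m/2^k in the interval with the smallest k (then m odd); search k = 1, 2, ...:
Denominator 2: 13/2 lies strictly between 6 and 7 -- found.
The simplest number in the interval is 13/2.
Game value = 13/2

13/2


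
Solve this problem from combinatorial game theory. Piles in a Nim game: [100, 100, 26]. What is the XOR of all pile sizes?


We need the XOR (exclusive or) of all pile sizes.
After XOR-ing pile 1 (size 100): 0 XOR 100 = 100
After XOR-ing pile 2 (size 100): 100 XOR 100 = 0
After XOR-ing pile 3 (size 26): 0 XOR 26 = 26
The Nim-value of this position is 26.

26


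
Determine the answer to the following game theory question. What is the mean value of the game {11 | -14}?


Game = {11 | -14}, a switch {a | b} with numbers a > b.
Its thermograph has left wall a - t and right wall b + t, which meet at t = (a - b)/2, where both equal (a + b)/2. So the mast (mean value) is at (a + b)/2.
Mean = (11 + (-14))/2 = -3/2 = -3/2

-3/2


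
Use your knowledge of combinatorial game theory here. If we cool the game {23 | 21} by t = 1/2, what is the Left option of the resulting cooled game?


Original game: {23 | 21} (a switch {a | b} with a > b).
Cooling by t (for t below the temperature (a - b)/2 = 1) taxes each move by t: {a | b} cooled by t is {a - t | b + t}.
Cooling amount: t = 1/2
Cooled Left option: 23 - 1/2 = 45/2
Cooled Right option: 21 + 1/2 = 43/2
Cooled game: {45/2 | 43/2}
Left option = 45/2

45/2


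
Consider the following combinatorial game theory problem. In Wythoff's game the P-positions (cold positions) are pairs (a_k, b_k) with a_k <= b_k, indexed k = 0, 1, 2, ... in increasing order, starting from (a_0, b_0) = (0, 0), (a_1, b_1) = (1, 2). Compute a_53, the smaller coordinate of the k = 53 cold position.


By Wythoff's theorem, a_k = floor(k * phi) and b_k = floor(k * phi^2) = a_k + k, where phi = (1 + sqrt(5))/2 is the golden ratio.
phi = (1 + sqrt(5))/2 = 1.618034
k = 53
k * phi = 53 * 1.618034 = 85.755801
a_53 = floor(k * phi) = 85

85


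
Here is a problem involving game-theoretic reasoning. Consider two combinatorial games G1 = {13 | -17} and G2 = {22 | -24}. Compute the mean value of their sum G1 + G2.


G1 = {13 | -17}, G2 = {22 | -24}
Each is a switch {a | b} with numbers a > b; its mean value is (a + b)/2, and mean value is additive over game sums: m(G1 + G2) = m(G1) + m(G2).
Mean of G1 = (13 + (-17))/2 = -4/2 = -2
Mean of G2 = (22 + (-24))/2 = -2/2 = -1
Mean of G1 + G2 = -2 + -1 = -3

-3


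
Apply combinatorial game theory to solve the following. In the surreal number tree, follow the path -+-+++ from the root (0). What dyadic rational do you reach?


Sign expansion: -+-+++
Rule: track bounds (lo, hi), initially (-inf, +inf). On '+', the current value becomes lo and we move to the simplest number in (value, hi): value + 1 if hi = +inf, otherwise the midpoint (value + hi)/2. On '-', the current value becomes hi and we move to value - 1 if lo = -inf, otherwise the midpoint (lo + value)/2.
Start at 0.
Step 1: sign = -, move left. Bounds: (-inf, 0). Value = -1
Step 2: sign = +, move right. Bounds: (-1, 0). Value = -1/2
Step 3: sign = -, move left. Bounds: (-1, -1/2). Value = -3/4
Step 4: sign = +, move right. Bounds: (-3/4, -1/2). Value = -5/8
Step 5: sign = +, move right. Bounds: (-5/8, -1/2). Value = -9/16
Step 6: sign = +, move right. Bounds: (-9/16, -1/2). Value = -17/32
The surreal number with sign expansion -+-+++ is -17/32.

-17/32


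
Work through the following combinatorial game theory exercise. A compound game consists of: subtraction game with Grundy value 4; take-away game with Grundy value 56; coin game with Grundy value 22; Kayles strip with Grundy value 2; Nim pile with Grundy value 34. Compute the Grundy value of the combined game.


By the Sprague-Grundy theorem, the Grundy value of a sum of games is the XOR of individual Grundy values.
subtraction game: Grundy value = 4. Running XOR: 0 XOR 4 = 4
take-away game: Grundy value = 56. Running XOR: 4 XOR 56 = 60
coin game: Grundy value = 22. Running XOR: 60 XOR 22 = 42
Kayles strip: Grundy value = 2. Running XOR: 42 XOR 2 = 40
Nim pile: Grundy value = 34. Running XOR: 40 XOR 34 = 10
The combined Grundy value is 10.

10


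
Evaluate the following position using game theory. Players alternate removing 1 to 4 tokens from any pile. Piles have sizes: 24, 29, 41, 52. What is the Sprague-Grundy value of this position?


Subtraction set: {1, 2, 3, 4}
For this subtraction set, G(n) = n mod 5 (period = max + 1 = 5).
Pile 1 (size 24): G(24) = 24 mod 5 = 4
Pile 2 (size 29): G(29) = 29 mod 5 = 4
Pile 3 (size 41): G(41) = 41 mod 5 = 1
Pile 4 (size 52): G(52) = 52 mod 5 = 2
Total Grundy value = XOR of all: 4 XOR 4 XOR 1 XOR 2 = 3

3


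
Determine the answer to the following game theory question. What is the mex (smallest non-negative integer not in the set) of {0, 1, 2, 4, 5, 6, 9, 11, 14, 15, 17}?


Set = {0, 1, 2, 4, 5, 6, 9, 11, 14, 15, 17}
0 is in the set.
1 is in the set.
2 is in the set.
3 is NOT in the set. This is the mex.
mex = 3

3


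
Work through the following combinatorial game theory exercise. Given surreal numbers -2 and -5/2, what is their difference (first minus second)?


x = -2, y = -5/2
Converting to common denominator: 2
x = -4/2, y = -5/2
x - y = -2 - -5/2 = 1/2

1/2


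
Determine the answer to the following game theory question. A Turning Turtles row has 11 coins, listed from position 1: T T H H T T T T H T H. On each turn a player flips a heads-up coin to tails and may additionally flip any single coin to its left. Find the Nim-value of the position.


Coins: T T H H T T T T H T H
Key fact: a single head at position k behaves exactly like a Nim heap of size k (turning it to T and optionally flipping a coin at j < k corresponds to moving the heap from k to j, or to 0), and heads combine as a disjunctive sum (two heads at the same place would cancel, matching j XOR j = 0). So the Nim-value is the XOR of the 1-indexed positions of the heads.
Face-up positions (1-indexed): [3, 4, 9, 11]
XOR 0 with 3: 0 XOR 3 = 3
XOR 3 with 4: 3 XOR 4 = 7
XOR 7 with 9: 7 XOR 9 = 14
XOR 14 with 11: 14 XOR 11 = 5
Nim-value = 5

5


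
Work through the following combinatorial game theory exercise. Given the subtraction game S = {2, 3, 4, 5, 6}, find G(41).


The subtraction set is S = {2, 3, 4, 5, 6}.
G(k) = mex{ G(k - s) : s in S, s <= k }. We compute iteratively: G(0) = 0.
G(1) = mex({}) = 0
G(2) = mex({0}) = 1
G(3) = mex({0}) = 1
G(4) = mex({0, 1}) = 2
G(5) = mex({0, 1}) = 2
G(6) = mex({0, 1, 2}) = 3
G(7) = mex({0, 1, 2}) = 3
G(8) = mex({1, 2, 3}) = 0
G(9) = mex({1, 2, 3}) = 0
G(10) = mex({0, 2, 3}) = 1
G(11) = mex({0, 2, 3}) = 1
G(12) = mex({0, 1, 3}) = 2
G(13) = mex({0, 1, 3}) = 2
Observe that G(8)..G(13) = 0, 0, 1, 1, 2, 2 repeats G(0)..G(5) = 0, 0, 1, 1, 2, 2.
For k >= max(S) = 6, G(k) is determined by the previous 6 values G(k-6)..G(k-1); a window of 6 consecutive values has recurred shifted by 8, so by induction G(k + 8) = G(k) for all k >= 0: the sequence is periodic from the start with period 8.
One period: G(0..7) = 0, 0, 1, 1, 2, 2, 3, 3.
41 mod 8 = 1, so G(41) = G(1) = 0.

0


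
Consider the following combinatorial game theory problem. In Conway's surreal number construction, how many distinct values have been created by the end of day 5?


Day 0: {|} = 0 is born. Count = 1.
Day n: the number of surreal numbers born by day n is 2^(n+1) - 1.
By day 0: 2^1 - 1 = 1
By day 1: 2^2 - 1 = 3
By day 2: 2^3 - 1 = 7
By day 3: 2^4 - 1 = 15
By day 4: 2^5 - 1 = 31
By day 5: 2^6 - 1 = 63
By day 5: 63 surreal numbers.

63


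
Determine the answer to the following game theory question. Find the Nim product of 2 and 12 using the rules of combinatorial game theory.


Nim multiplication is bilinear over XOR: (u XOR v) * w = (u*w) XOR (v*w).
So we split each operand into its bit components and XOR the pairwise Nim products.
2 = 2 (as XOR of powers of 2).
12 = 4 + 8 (as XOR of powers of 2).
Using the standard Nim-product table on single bits:
  2*2 = 3,   2*4 = 8,   2*8 = 12,
  4*4 = 6,   4*8 = 11,  8*8 = 13,
and  1*x = x (identity), k*l = l*k (commutative).
Pairwise Nim products:
  2 * 4 = 8
  2 * 8 = 12
XOR them: 8 XOR 12 = 4.
Result: 2 * 12 = 4 (in Nim).

4


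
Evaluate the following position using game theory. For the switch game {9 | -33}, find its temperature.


The game is {9 | -33}, a switch {a | b} with numbers a > b.
Cooling {a | b} by t gives {a - t | b + t}, which stops being hot when a - t = b + t, i.e. at t = (a - b)/2. So the temperature of a switch is (a - b)/2.
Temperature = (Left option - Right option) / 2
= (9 - (-33)) / 2
= 42 / 2
= 21

21


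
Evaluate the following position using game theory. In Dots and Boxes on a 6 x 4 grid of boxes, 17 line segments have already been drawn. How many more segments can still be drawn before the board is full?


Grid: 6 x 4 boxes, i.e. 7 rows and 5 columns of dots.
Horizontal edges: (rows + 1) * cols = 7 * 4 = 28
Vertical edges: rows * (cols + 1) = 6 * 5 = 30
Total edges: 28 + 30 = 58
Edges drawn: 17
Remaining: 58 - 17 = 41

41


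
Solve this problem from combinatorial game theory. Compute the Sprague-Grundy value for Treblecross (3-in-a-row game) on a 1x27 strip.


Treblecross: place X on empty cells; 3-in-a-row wins.
Playing within two cells of an existing X lets the opponent win at once, so sensible play treats the cells i-2..i+2 around each X as dead. The player left with no safe cell loses, so this is a normal-play take-away game on strips of safe cells.
Placing X at cell i (0-indexed) of a strip of k safe cells leaves independent strips of sizes max(0, i-2) and max(0, k-i-3). Hence G(k) = mex{ G(max(0,i-2)) XOR G(max(0,k-i-3)) : 0 <= i < k }, with G(0) = 0.
G(1): splits (0,0):0^0=0 -> mex({0}) = 1
G(2): splits (0,0):0^0=0 -> mex({0}) = 1
G(3): splits (0,0):0^0=0 -> mex({0}) = 1
G(4): splits (0,1):0^1=1 (0,0):0^0=0 -> mex({0, 1}) = 2
G(5): splits (0,2):0^1=1 (0,1):0^1=1 (0,0):0^0=0 -> mex({0, 1}) = 2
G(6) = mex({1}) = 0
G(7) = mex({0, 1, 2}) = 3
G(8) = mex({0, 1, 2}) = 3
G(9) = mex({0, 2}) = 1
G(10) = mex({0, 2, 3}) = 1
G(11) = mex({0, 3}) = 1
G(12) = mex({1, 3}) = 0
G(13) = mex({0, 1, 2, 3}) = 4
G(14) = mex({0, 1, 2}) = 3
G(15) = mex({0, 1, 2}) = 3
G(16) = mex({0, 1, 2, 4}) = 3
G(17) = mex({0, 1, 3, 4}) = 2
G(18) = mex({0, 1, 3, 4}) = 2
G(19) = mex({0, 1, 3, 5}) = 2
G(20) = mex({0, 1, 2, 3, 5}) = 4
G(21) = mex({0, 1, 2, 3, 5}) = 4
G(22) = mex({1, 2, 6}) = 0
G(23) = mex({0, 1, 2, 3, 4, 6}) = 5
G(24) = mex({0, 1, 2, 3, 4}) = 5
G(25) = mex({0, 1, 3, 4, 7}) = 2
G(26) = mex({0, 1, 3, 4, 5, 7}) = 2
G(27) = mex({0, 1, 3, 5}) = 2
Therefore G(27) = 2.

2


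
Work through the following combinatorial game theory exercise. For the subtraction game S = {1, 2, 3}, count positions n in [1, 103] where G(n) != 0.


Subtraction set S = {1, 2, 3}, so G(n) = n mod 4.
G(n) = 0 when n is a multiple of 4.
Multiples of 4 in [1, 103]: 25
N-positions (nonzero Grundy) = 103 - 25 = 78

78


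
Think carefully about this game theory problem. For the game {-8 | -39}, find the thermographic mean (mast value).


Game = {-8 | -39}, a switch {a | b} with numbers a > b.
Its thermograph has left wall a - t and right wall b + t, which meet at t = (a - b)/2, where both equal (a + b)/2. So the mast (mean value) is at (a + b)/2.
Mean = (-8 + (-39))/2 = -47/2 = -47/2

-47/2


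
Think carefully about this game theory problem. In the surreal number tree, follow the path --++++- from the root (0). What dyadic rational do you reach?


Sign expansion: --++++-
Rule: track bounds (lo, hi), initially (-inf, +inf). On '+', the current value becomes lo and we move to the simplest number in (value, hi): value + 1 if hi = +inf, otherwise the midpoint (value + hi)/2. On '-', the current value becomes hi and we move to value - 1 if lo = -inf, otherwise the midpoint (lo + value)/2.
Start at 0.
Step 1: sign = -, move left. Bounds: (-inf, 0). Value = -1
Step 2: sign = -, move left. Bounds: (-inf, -1). Value = -2
Step 3: sign = +, move right. Bounds: (-2, -1). Value = -3/2
Step 4: sign = +, move right. Bounds: (-3/2, -1). Value = -5/4
Step 5: sign = +, move right. Bounds: (-5/4, -1). Value = -9/8
Step 6: sign = +, move right. Bounds: (-9/8, -1). Value = -17/16
Step 7: sign = -, move left. Bounds: (-9/8, -17/16). Value = -35/32
The surreal number with sign expansion --++++- is -35/32.

-35/32


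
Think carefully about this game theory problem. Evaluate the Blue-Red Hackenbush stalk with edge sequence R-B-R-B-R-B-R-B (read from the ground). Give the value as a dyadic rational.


Edges (from ground): R-B-R-B-R-B-R-B
By Berlekamp's sign-expansion rule, a Blue-Red Hackenbush stalk has the value of the surreal number whose sign sequence is the edge sequence with B -> + and R -> -.
Sign sequence: -+-+-+-+
Trace the sign expansion in the surreal number tree, starting from 0:
Edge 1: R (sign -) -> bounds (-inf, 0), value = -1
Edge 2: B (sign +) -> bounds (-1, 0), value = -1/2
Edge 3: R (sign -) -> bounds (-1, -1/2), value = -3/4
Edge 4: B (sign +) -> bounds (-3/4, -1/2), value = -5/8
Edge 5: R (sign -) -> bounds (-3/4, -5/8), value = -11/16
Edge 6: B (sign +) -> bounds (-11/16, -5/8), value = -21/32
Edge 7: R (sign -) -> bounds (-11/16, -21/32), value = -43/64
Edge 8: B (sign +) -> bounds (-43/64, -21/32), value = -85/128
Game value = -85/128

-85/128


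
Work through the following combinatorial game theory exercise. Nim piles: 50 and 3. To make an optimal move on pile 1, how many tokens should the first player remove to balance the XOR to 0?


Piles: 50 and 3
Current XOR: 50 XOR 3 = 49 (non-zero, so this is an N-position).
To make the XOR zero, we need to find a move that balances the piles.
For pile 1 (size 50): target = 50 XOR 49 = 3
We reduce pile 1 from 50 to 3.
Tokens removed: 50 - 3 = 47
Verification: 3 XOR 3 = 0

47


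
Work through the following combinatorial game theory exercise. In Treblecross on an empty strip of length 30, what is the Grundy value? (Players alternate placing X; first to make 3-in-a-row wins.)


Treblecross: place X on empty cells; 3-in-a-row wins.
Playing within two cells of an existing X lets the opponent win at once, so sensible play treats the cells i-2..i+2 around each X as dead. The player left with no safe cell loses, so this is a normal-play take-away game on strips of safe cells.
Placing X at cell i (0-indexed) of a strip of k safe cells leaves independent strips of sizes max(0, i-2) and max(0, k-i-3). Hence G(k) = mex{ G(max(0,i-2)) XOR G(max(0,k-i-3)) : 0 <= i < k }, with G(0) = 0.
G(1): splits (0,0):0^0=0 -> mex({0}) = 1
G(2): splits (0,0):0^0=0 -> mex({0}) = 1
G(3): splits (0,0):0^0=0 -> mex({0}) = 1
G(4): splits (0,1):0^1=1 (0,0):0^0=0 -> mex({0, 1}) = 2
G(5): splits (0,2):0^1=1 (0,1):0^1=1 (0,0):0^0=0 -> mex({0, 1}) = 2
G(6) = mex({1}) = 0
G(7) = mex({0, 1, 2}) = 3
G(8) = mex({0, 1, 2}) = 3
G(9) = mex({0, 2}) = 1
G(10) = mex({0, 2, 3}) = 1
G(11) = mex({0, 3}) = 1
G(12) = mex({1, 3}) = 0
G(13) = mex({0, 1, 2, 3}) = 4
G(14) = mex({0, 1, 2}) = 3
G(15) = mex({0, 1, 2}) = 3
G(16) = mex({0, 1, 2, 4}) = 3
G(17) = mex({0, 1, 3, 4}) = 2
G(18) = mex({0, 1, 3, 4}) = 2
G(19) = mex({0, 1, 3, 5}) = 2
G(20) = mex({0, 1, 2, 3, 5}) = 4
G(21) = mex({0, 1, 2, 3, 5}) = 4
G(22) = mex({1, 2, 6}) = 0
G(23) = mex({0, 1, 2, 3, 4, 6}) = 5
G(24) = mex({0, 1, 2, 3, 4}) = 5
G(25) = mex({0, 1, 3, 4, 7}) = 2
G(26) = mex({0, 1, 3, 4, 5, 7}) = 2
G(27) = mex({0, 1, 3, 5}) = 2
G(28) = mex({0, 1, 2, 5}) = 3
G(29) = mex({0, 1, 2, 4, 5, 6}) = 3
G(30) = mex({1, 2, 4, 6}) = 0
Therefore G(30) = 0.

0


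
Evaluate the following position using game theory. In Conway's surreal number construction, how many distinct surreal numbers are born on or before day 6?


Day 0: {|} = 0 is born. Count = 1.
Day n: the number of surreal numbers born by day n is 2^(n+1) - 1.
By day 0: 2^1 - 1 = 1
By day 1: 2^2 - 1 = 3
By day 2: 2^3 - 1 = 7
By day 3: 2^4 - 1 = 15
By day 4: 2^5 - 1 = 31
By day 5: 2^6 - 1 = 63
By day 6: 2^7 - 1 = 127
By day 6: 127 surreal numbers.

127


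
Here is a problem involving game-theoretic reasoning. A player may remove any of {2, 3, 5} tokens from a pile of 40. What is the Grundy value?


The subtraction set is S = {2, 3, 5}.
G(k) = mex{ G(k - s) : s in S, s <= k }. We compute iteratively: G(0) = 0.
G(1) = mex({}) = 0
G(2) = mex({0}) = 1
G(3) = mex({0}) = 1
G(4) = mex({0, 1}) = 2
G(5) = mex({0, 1}) = 2
G(6) = mex({0, 1, 2}) = 3
G(7) = mex({1, 2}) = 0
G(8) = mex({1, 2, 3}) = 0
G(9) = mex({0, 2, 3}) = 1
G(10) = mex({0, 2}) = 1
G(11) = mex({0, 1, 3}) = 2
Observe that G(7)..G(11) = 0, 0, 1, 1, 2 repeats G(0)..G(4) = 0, 0, 1, 1, 2.
For k >= max(S) = 5, G(k) is determined by the previous 5 values G(k-5)..G(k-1); a window of 5 consecutive values has recurred shifted by 7, so by induction G(k + 7) = G(k) for all k >= 0: the sequence is periodic from the start with period 7.
One period: G(0..6) = 0, 0, 1, 1, 2, 2, 3.
40 mod 7 = 5, so G(40) = G(5) = 2.

2


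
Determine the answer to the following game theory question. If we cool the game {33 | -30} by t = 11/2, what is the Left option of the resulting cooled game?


Original game: {33 | -30} (a switch {a | b} with a > b).
Cooling by t (for t below the temperature (a - b)/2 = 63/2) taxes each move by t: {a | b} cooled by t is {a - t | b + t}.
Cooling amount: t = 11/2
Cooled Left option: 33 - 11/2 = 55/2
Cooled Right option: -30 + 11/2 = -49/2
Cooled game: {55/2 | -49/2}
Left option = 55/2

55/2


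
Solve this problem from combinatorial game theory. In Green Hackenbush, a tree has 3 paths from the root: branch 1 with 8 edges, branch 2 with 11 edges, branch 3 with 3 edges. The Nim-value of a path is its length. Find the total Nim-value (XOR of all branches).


The tree has 3 branches from the ground vertex.
In Green Hackenbush, the Nim-value of a simple path of length k is k.
Branch 1: length 8, Nim-value = 8
Branch 2: length 11, Nim-value = 11
Branch 3: length 3, Nim-value = 3
Total Nim-value = XOR of all branch values:
0 XOR 8 = 8
8 XOR 11 = 3
3 XOR 3 = 0
Nim-value of the tree = 0

0


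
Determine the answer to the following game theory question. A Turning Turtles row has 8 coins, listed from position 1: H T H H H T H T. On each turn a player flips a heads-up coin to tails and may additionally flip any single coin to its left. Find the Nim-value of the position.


Coins: H T H H H T H T
Key fact: a single head at position k behaves exactly like a Nim heap of size k (turning it to T and optionally flipping a coin at j < k corresponds to moving the heap from k to j, or to 0), and heads combine as a disjunctive sum (two heads at the same place would cancel, matching j XOR j = 0). So the Nim-value is the XOR of the 1-indexed positions of the heads.
Face-up positions (1-indexed): [1, 3, 4, 5, 7]
XOR 0 with 1: 0 XOR 1 = 1
XOR 1 with 3: 1 XOR 3 = 2
XOR 2 with 4: 2 XOR 4 = 6
XOR 6 with 5: 6 XOR 5 = 3
XOR 3 with 7: 3 XOR 7 = 4
Nim-value = 4

4


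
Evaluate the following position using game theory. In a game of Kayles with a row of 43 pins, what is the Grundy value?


Kayles: a move removes 1 or 2 adjacent pins from a contiguous row.
Removing pins from a row of k leaves two independent rows (a, b) with a + b = k - 1 (one pin) or a + b = k - 2 (two pins); an end removal gives a = 0.
By Sprague-Grundy, G(k) = mex{ G(a) XOR G(b) } over all these splits. G(0) = 0.
G(1): splits (0,0):0^0=0 -> mex({0}) = 1
G(2): splits (0,1):0^1=1 (0,0):0^0=0 -> mex({0, 1}) = 2
G(3): splits (0,2):0^2=2 (1,1):1^1=0 (0,1):0^1=1 -> mex({0, 1, 2}) = 3
G(4): splits (0,3):0^3=3 (1,2):1^2=3 (0,2):0^2=2 (1,1):1^1=0 -> mex({0, 2, 3}) = 1
G(5): splits (0,4):0^1=1 (1,3):1^3=2 (2,2):2^2=0 (0,3):0^3=3 (1,2):1^2=3 -> mex({0, 1, 2, 3}) = 4
G(6) = mex({0, 1, 2, 4}) = 3
G(7) = mex({0, 1, 3, 4, 5}) = 2
G(8) = mex({0, 2, 3, 5, 6}) = 1
G(9) = mex({0, 1, 2, 3, 6, 7}) = 4
G(10) = mex({0, 1, 3, 4, 5, 7}) = 2
G(11) = mex({0, 1, 2, 3, 4, 5}) = 6
G(12) = mex({0, 1, 2, 3, 5, 6, 7}) = 4
G(13) = mex({0, 2, 3, 4, 6, 7}) = 1
G(14) = mex({0, 1, 4, 5, 6, 7}) = 2
G(15) = mex({0, 1, 2, 3, 4, 5, 6}) = 7
G(16) = mex({0, 2, 3, 5, 6, 7}) = 1
G(17) = mex({0, 1, 2, 3, 5, 6, 7}) = 4
G(18) = mex({0, 1, 2, 4, 5, 6}) = 3
G(19) = mex({0, 1, 3, 4, 5, 7}) = 2
G(20) = mex({0, 2, 3, 4, 5, 6, 7}) = 1
G(21) = mex({0, 1, 2, 3, 5, 6, 7}) = 4
G(22) = mex({0, 1, 2, 3, 4, 5, 7}) = 6
G(23) = mex({0, 1, 2, 3, 4, 5, 6}) = 7
G(24) = mex({0, 1, 2, 3, 5, 6, 7}) = 4
G(25) = mex({0, 2, 3, 4, 6, 7}) = 1
G(26) = mex({0, 1, 3, 4, 5, 6, 7}) = 2
G(27) = mex({0, 1, 2, 3, 4, 5, 6, 7}) = 8
G(28) = mex({0, 1, 2, 3, 4, 6, 7, 8}) = 5
G(29) = mex({0, 1, 2, 3, 5, 6, 7, 8, 9}) = 4
G(30) = mex({0, 1, 2, 3, 4, 5, 6, 9, 10}) = 7
G(31) = mex({0, 1, 3, 4, 5, 7, 10, 11}) = 2
G(32) = mex({0, 2, 3, 4, 5, 6, 7, 9, 11}) = 1
G(33) = mex({0, 1, 2, 3, 4, 5, 6, 7, 9, 12}) = 8
G(34) = mex({0, 1, 2, 3, 4, 5, 7, 8, 11, 12}) = 6
G(35) = mex({0, 1, 2, 3, 4, 5, 6, 8, 9, 10, 11}) = 7
G(36) = mex({0, 1, 2, 3, 5, 6, 7, 9, 10}) = 4
G(37) = mex({0, 2, 3, 4, 6, 7, 9, 10, 11, 12}) = 1
G(38) = mex({0, 1, 3, 4, 5, 6, 7, 9, 10, 11, 12}) = 2
G(39) = mex({0, 1, 2, 4, 5, 6, 7, 9, 10, 12, 14}) = 3
G(40) = mex({0, 2, 3, 4, 6, 7, 11, 12, 14}) = 1
G(41) = mex({0, 1, 2, 3, 5, 6, 7, 9, 10, 11, 12}) = 4
G(42) = mex({0, 1, 2, 3, 4, 5, 6, 9, 10}) = 7
G(43) = mex({0, 1, 3, 4, 5, 7, 9, 10, 12, 15}) = 2
Therefore G(43) = 2.

2


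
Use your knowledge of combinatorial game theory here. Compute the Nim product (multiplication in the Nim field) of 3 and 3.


Nim multiplication is bilinear over XOR: (u XOR v) * w = (u*w) XOR (v*w).
So we split each operand into its bit components and XOR the pairwise Nim products.
3 = 1 + 2 (as XOR of powers of 2).
3 = 1 + 2 (as XOR of powers of 2).
Using the standard Nim-product table on single bits:
  2*2 = 3,   2*4 = 8,   2*8 = 12,
  4*4 = 6,   4*8 = 11,  8*8 = 13,
and  1*x = x (identity), k*l = l*k (commutative).
Pairwise Nim products:
  1 * 1 = 1
  1 * 2 = 2
  2 * 1 = 2
  2 * 2 = 3
XOR them: 1 XOR 2 XOR 2 XOR 3 = 2.
Result: 3 * 3 = 2 (in Nim).

2


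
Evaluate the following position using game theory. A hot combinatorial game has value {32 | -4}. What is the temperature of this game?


The game is {32 | -4}, a switch {a | b} with numbers a > b.
Cooling {a | b} by t gives {a - t | b + t}, which stops being hot when a - t = b + t, i.e. at t = (a - b)/2. So the temperature of a switch is (a - b)/2.
Temperature = (Left option - Right option) / 2
= (32 - (-4)) / 2
= 36 / 2
= 18

18


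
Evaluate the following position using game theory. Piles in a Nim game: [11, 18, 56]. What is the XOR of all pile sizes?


We need the XOR (exclusive or) of all pile sizes.
After XOR-ing pile 1 (size 11): 0 XOR 11 = 11
After XOR-ing pile 2 (size 18): 11 XOR 18 = 25
After XOR-ing pile 3 (size 56): 25 XOR 56 = 33
The Nim-value of this position is 33.

33


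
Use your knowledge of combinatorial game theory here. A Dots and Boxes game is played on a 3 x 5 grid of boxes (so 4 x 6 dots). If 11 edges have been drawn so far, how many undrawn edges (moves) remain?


Grid: 3 x 5 boxes, i.e. 4 rows and 6 columns of dots.
Horizontal edges: (rows + 1) * cols = 4 * 5 = 20
Vertical edges: rows * (cols + 1) = 3 * 6 = 18
Total edges: 20 + 18 = 38
Edges drawn: 11
Remaining: 38 - 11 = 27

27


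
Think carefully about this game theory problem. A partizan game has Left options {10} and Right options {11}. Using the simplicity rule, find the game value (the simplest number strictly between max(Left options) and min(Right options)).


Left options: {10}, max = 10
Right options: {11}, min = 11
All options are numbers and max(Left) < min(Right), so by the simplicity theorem the value is the simplest (earliest-born) number strictly between 10 and 11.
No integer lies strictly between 10 and 11, so the value is the dyadic rational m/2^k in the interval with the smallest k (then m odd); search k = 1, 2, ...:
Denominator 2: 21/2 lies strictly between 10 and 11 -- found.
The simplest number in the interval is 21/2.
Game value = 21/2

21/2


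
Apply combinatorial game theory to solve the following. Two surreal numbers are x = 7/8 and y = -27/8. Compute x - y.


x = 7/8, y = -27/8
Converting to common denominator: 8
x = 7/8, y = -27/8
x - y = 7/8 - -27/8 = 17/4

17/4


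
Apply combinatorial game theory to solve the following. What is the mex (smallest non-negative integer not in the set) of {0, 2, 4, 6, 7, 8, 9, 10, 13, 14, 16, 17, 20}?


Set = {0, 2, 4, 6, 7, 8, 9, 10, 13, 14, 16, 17, 20}
0 is in the set.
1 is NOT in the set. This is the mex.
mex = 1

1


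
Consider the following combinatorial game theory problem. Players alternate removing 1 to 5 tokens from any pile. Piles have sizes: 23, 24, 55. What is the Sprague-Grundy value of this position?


Subtraction set: {1, 2, 3, 4, 5}
For this subtraction set, G(n) = n mod 6 (period = max + 1 = 6).
Pile 1 (size 23): G(23) = 23 mod 6 = 5
Pile 2 (size 24): G(24) = 24 mod 6 = 0
Pile 3 (size 55): G(55) = 55 mod 6 = 1
Total Grundy value = XOR of all: 5 XOR 0 XOR 1 = 4

4


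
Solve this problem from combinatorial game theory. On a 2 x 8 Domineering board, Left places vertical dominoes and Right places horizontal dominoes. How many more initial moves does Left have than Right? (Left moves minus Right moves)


Board is 2 x 8 (rows x cols).
Left (vertical) placements: (rows-1) * cols = 1 * 8 = 8
Right (horizontal) placements: rows * (cols-1) = 2 * 7 = 14
Advantage = Left - Right = 8 - 14 = -6

-6


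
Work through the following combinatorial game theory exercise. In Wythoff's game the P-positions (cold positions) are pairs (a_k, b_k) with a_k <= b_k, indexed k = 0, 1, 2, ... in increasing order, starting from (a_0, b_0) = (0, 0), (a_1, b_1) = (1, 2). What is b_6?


By Wythoff's theorem, a_k = floor(k * phi) and b_k = floor(k * phi^2) = a_k + k, where phi = (1 + sqrt(5))/2 is the golden ratio.
phi = (1 + sqrt(5))/2 = 1.618034
phi^2 = phi + 1 = 2.618034
k = 6
k * phi^2 = 6 * 2.618034 = 15.708204
b_6 = floor(k * phi^2) = 15 (check: a_6 + k = 9 + 6 = 15)

15
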